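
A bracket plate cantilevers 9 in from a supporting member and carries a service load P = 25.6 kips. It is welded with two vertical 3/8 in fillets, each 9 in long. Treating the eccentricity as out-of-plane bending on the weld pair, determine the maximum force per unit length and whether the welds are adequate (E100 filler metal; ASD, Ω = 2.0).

f_max ≈ 8.65 kip/in; NOT adequate

E100XX → F_EXX = 100 ksi.
L_w = 2 × 9 = 18 in; section modulus (unit throat) S = 2 × L²/6 = 27 in².
Direct shear f_v = P/L_w = 25.6/18 = 1.422 kip/in.
Moment M = P × e = 25.6 × 9 = 230.4 kip·in; bending f_b = M/S = 8.533 kip/in.
f_max = √(f_v² + f_b²) = √(1.422² + 8.533²) = 8.651 kip/in.
r_n/Ω = (1/2.0) × 0.6 × 100 × (0.707 × 0.375) = 7.954 kip/in → NOT adequate.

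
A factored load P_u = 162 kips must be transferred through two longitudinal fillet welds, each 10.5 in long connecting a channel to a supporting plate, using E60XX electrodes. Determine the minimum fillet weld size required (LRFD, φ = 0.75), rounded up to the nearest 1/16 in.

E60XX → F_EXX = 60 ksi.
Total weld length L = 21 in.
Required throat t_e = P_u / (φ × 0.6 F_EXX × L) = 162 / (0.75 × 0.6 × 60 × 21) = 0.2857 in.
Required leg w = t_e / 0.707 = 0.4041 in → use 7/16 in.

w = 7/16 in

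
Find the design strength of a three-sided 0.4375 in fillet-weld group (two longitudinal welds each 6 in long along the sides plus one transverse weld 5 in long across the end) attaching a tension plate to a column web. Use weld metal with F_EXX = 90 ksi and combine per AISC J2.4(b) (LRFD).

φR_n ≈ 222 kips

t_e = 0.707 × 0.4375 = 0.3093 in.
R_nwl = 0.6 × 90 × 0.3093 × 12 = 200.4 kips (longitudinal, 2 welds).
R_nwt = 0.6 × 90 × 0.3093 × 5 = 83.51 kips (transverse, base value).
(i) R_nwl + R_nwt = 283.9 kips; (ii) 0.85 R_nwl + 1.5 R_nwt = 295.6 kips.
R_n = max = 295.6 kips [governs: (ii)]; φR_n = 221.7 kips.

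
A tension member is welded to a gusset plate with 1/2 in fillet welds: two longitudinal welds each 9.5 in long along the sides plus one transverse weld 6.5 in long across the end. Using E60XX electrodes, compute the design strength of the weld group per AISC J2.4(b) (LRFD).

E60XX → F_EXX = 60 ksi.
t_e = 0.707 × 0.5 = 0.3535 in.
R_nwl = 0.6 × 60 × 0.3535 × 19 = 241.8 kip (longitudinal, 2 welds).
R_nwt = 0.6 × 60 × 0.3535 × 6.5 = 82.72 kip (transverse, base value).
(i) R_nwl + R_nwt = 324.5 kip; (ii) 0.85 R_nwl + 1.5 R_nwt = 329.6 kip.
R_n = max = 329.6 kip [governs: (ii)]; φR_n = 247.2 kip.

φR_n ≈ 247 kip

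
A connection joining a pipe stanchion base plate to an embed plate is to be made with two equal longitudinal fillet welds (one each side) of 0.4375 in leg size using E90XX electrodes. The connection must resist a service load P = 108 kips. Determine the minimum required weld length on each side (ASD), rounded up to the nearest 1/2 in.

E90XX → F_EXX = 90 ksi.
Throat t_e = 0.707 × 0.4375 = 0.3093 in.
r_n/Ω = (0.6 × 90 × 0.3093) / 2.0 = 8.351 kip/in.
L_req = P / (r_n/Ω) = 108 / 8.351 = 12.93 in total.
Per side: 12.93 / 2 = 6.466 in.
Round up → use L = 6.5 in on each side.

L = 6.5 in on each side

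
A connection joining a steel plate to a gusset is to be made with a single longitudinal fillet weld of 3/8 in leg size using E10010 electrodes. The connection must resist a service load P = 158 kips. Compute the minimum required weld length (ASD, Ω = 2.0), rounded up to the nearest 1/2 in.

L = 20 in

E100XX → F_EXX = 100 ksi.
Throat t_e = 0.707 × 0.375 = 0.2651 in.
r_n/Ω = (0.6 × 100 × 0.2651) / 2.0 = 7.954 kip/in.
L_req = P / (r_n/Ω) = 158 / 7.954 = 19.86 in total.
Round up → use L = 20 in.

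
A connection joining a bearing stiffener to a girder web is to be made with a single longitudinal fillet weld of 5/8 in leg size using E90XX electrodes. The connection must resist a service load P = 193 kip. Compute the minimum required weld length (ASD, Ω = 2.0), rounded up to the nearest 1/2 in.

E90XX → F_EXX = 90 ksi.
Throat t_e = 0.707 × 0.625 = 0.4419 in.
r_n/Ω = (0.6 × 90 × 0.4419) / 2.0 = 11.93 kip/in.
L_req = P / (r_n/Ω) = 193 / 11.93 = 16.18 in total.
Round up → use L = 16.5 in.

L = 16.5 in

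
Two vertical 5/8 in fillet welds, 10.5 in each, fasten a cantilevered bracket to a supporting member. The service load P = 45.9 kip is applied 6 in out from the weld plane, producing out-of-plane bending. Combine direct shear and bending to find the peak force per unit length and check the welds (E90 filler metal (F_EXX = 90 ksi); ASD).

L_w = 2 × 10.5 = 21 in; section modulus (unit throat) S = 2 × L²/6 = 36.75 in².
Direct shear f_v = P/L_w = 45.9/21 = 2.186 kip/in.
Moment M = P × e = 45.9 × 6 = 275.4 kip·in; bending f_b = M/S = 7.494 kip/in.
f_max = √(f_v² + f_b²) = √(2.186² + 7.494²) = 7.806 kip/in.
r_n/Ω = (1/2.0) × 0.6 × 90 × (0.707 × 0.625) = 11.93 kip/in → adequate.

f_max ≈ 7.81 kip/in; adequate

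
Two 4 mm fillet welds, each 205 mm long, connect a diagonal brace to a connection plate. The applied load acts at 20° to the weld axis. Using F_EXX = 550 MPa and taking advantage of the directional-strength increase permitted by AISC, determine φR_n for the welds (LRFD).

t_e = 0.707 × 4 = 2.828 mm; A_we = 2.828 × 410 = 1159 mm².
Directional factor: 1.0 + 0.5 sin^1.5(20°) = 1.1.
F_nw = 0.6 × 550 × 1.1 = 363 MPa.
φR_n = 0.75 × 363 × 1159 × 10⁻³ = 315.7 kN.

φR_n ≈ 316 kN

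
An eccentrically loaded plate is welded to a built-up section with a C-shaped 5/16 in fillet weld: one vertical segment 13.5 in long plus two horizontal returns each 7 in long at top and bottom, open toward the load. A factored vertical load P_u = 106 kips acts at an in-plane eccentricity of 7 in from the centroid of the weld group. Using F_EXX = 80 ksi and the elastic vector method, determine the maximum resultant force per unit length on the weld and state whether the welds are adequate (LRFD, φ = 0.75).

Total weld length L_w = 27.5 in. Treat welds as unit-width lines.
Centroid: x̄ = 2×7×3.5 / 27.5 = 1.782 in from the vertical weld.
Polar moment about centroid: J = I_x + I_y = [13.5³/12 + 2×7×6.75²] + [13.5×1.782² + 2(7³/12 + 7×1.718²)] = 984.3 in³.
Direct shear f_v = P/L_w = 106 / 27.5 = 3.855 kip/in (vertical).
Torsion M = P·e = 106 × 7 = 742 kip·in.
Critical point at (x, y) = (5.218, 6.75) from centroid. f_tx = M·y/J = 5.089 kip/in; f_ty = M·x/J = 3.934 kip/in.
Resultant f_max = √[f_tx² + (f_v + f_ty)²] = √[5.089² + (3.855 + 3.934)²] = 9.303 kip/in.
Capacity per unit length: φr_n = 0.75 × 0.6 × 80 × (0.707 × 0.3125) = 7.954 kip/in.
9.303 > 7.954 → NOT adequate.

f_max ≈ 9.3 kip/in; NOT adequate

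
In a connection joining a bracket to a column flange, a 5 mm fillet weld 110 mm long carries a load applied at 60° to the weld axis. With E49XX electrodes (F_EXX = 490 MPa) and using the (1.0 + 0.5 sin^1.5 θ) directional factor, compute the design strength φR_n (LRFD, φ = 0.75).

φR_n ≈ 120 kN

t_e = 0.707 × 5 = 3.535 mm; A_we = 3.535 × 110 = 388.8 mm².
Directional factor: 1.0 + 0.5 sin^1.5(60°) = 1.403.
F_nw = 0.6 × 490 × 1.403 = 412.5 MPa.
φR_n = 0.75 × 412.5 × 388.8 × 10⁻³ = 120.3 kN.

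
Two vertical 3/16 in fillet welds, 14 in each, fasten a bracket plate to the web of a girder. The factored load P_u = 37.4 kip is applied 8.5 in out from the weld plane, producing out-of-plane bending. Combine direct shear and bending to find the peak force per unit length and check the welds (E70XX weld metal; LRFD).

f_max ≈ 5.05 kip/in; NOT adequate

E70XX → F_EXX = 70 ksi.
L_w = 2 × 14 = 28 in; section modulus (unit throat) S = 2 × L²/6 = 65.33 in².
Direct shear f_v = P/L_w = 37.4/28 = 1.336 kip/in.
Moment M = P × e = 37.4 × 8.5 = 317.9 kip·in; bending f_b = M/S = 4.866 kip/in.
f_max = √(f_v² + f_b²) = √(1.336² + 4.866²) = 5.046 kip/in.
φr_n = 0.75 × 0.6 × 70 × (0.707 × 0.1875) = 4.176 kip/in → NOT adequate.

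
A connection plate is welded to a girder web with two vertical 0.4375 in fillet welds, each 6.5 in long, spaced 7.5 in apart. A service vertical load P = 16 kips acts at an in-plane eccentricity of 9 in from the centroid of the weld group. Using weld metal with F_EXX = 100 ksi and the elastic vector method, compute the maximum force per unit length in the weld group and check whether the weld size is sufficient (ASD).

f_max ≈ 4.14 kip/in; adequate

Total weld length L_w = 13 in. Treat welds as unit-width lines.
Polar moment about centroid: J = 2[d³/12 + d(b/2)²] = 2[6.5³/12 + 6.5×3.75²] = 228.6 in³.
Direct shear f_v = P/L_w = 16 / 13 = 1.231 kip/in (vertical).
Torsion M = P·e = 16 × 9 = 144 kip·in.
Critical point at (x, y) = (3.75, 3.25) from centroid. f_tx = M·y/J = 2.047 kip/in; f_ty = M·x/J = 2.362 kip/in.
Resultant f_max = √[f_tx² + (f_v + f_ty)²] = √[2.047² + (1.231 + 2.362)²] = 4.136 kip/in.
Capacity per unit length: r_n/Ω = (1/2.0) × 0.6 × 100 × (0.707 × 0.4375) = 9.279 kip/in.
4.136 ≤ 9.279 → adequate.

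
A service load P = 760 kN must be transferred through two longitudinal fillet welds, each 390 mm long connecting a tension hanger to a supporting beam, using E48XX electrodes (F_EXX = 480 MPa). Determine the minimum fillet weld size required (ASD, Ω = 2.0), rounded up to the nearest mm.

Total weld length L = 780 mm.
Required throat t_e = P × Ω / (0.6 F_EXX × L) = 760 × 2.0 / (0.6 × 480 × 780 × 10⁻³) = 6.766 mm.
Required leg w = t_e / 0.707 = 9.571 mm → use 10 mm.

w = 10 mm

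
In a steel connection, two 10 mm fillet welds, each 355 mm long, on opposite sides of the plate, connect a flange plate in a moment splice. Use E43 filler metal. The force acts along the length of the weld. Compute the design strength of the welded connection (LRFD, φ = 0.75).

φR_n ≈ 971 kN

E43XX → F_EXX = 430 MPa.
Effective throat t_e = 0.707 × 10 = 7.07 mm.
Total length L = 710 mm; A_we = 7.07 × 710 = 5020 mm².
F_nw = 0.6 F_EXX = 0.6 × 430 = 258 MPa.
φR_n = 0.75 × 258 × 5020 × 10⁻³ = 971.3 kN.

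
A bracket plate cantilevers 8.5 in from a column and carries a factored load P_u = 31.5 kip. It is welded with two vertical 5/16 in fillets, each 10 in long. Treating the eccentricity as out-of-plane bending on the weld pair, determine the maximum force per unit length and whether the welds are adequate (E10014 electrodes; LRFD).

E100XX → F_EXX = 100 ksi.
L_w = 2 × 10 = 20 in; section modulus (unit throat) S = 2 × L²/6 = 33.33 in².
Direct shear f_v = P/L_w = 31.5/20 = 1.575 kip/in.
Moment M = P × e = 31.5 × 8.5 = 267.75 kip·in; bending f_b = M/S = 8.032 kip/in.
f_max = √(f_v² + f_b²) = √(1.575² + 8.032²) = 8.185 kip/in.
φr_n = 0.75 × 0.6 × 100 × (0.707 × 0.3125) = 9.942 kip/in → adequate.

f_max ≈ 8.19 kip/in; adequate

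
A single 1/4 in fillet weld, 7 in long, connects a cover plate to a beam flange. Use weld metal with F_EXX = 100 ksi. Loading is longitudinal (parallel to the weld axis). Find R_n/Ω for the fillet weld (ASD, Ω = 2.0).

Effective throat t_e = 0.707 × 0.25 = 0.1767 in.
Total length L = 7 in; A_we = 0.1767 × 7 = 1.237 in².
F_nw = 0.6 F_EXX = 0.6 × 100 = 60 ksi.
R_n = 60 × 1.237 = 74.23 kips; R_n/Ω = 74.23/2.0 = 37.12 kips.

R_n/Ω ≈ 37.1 kips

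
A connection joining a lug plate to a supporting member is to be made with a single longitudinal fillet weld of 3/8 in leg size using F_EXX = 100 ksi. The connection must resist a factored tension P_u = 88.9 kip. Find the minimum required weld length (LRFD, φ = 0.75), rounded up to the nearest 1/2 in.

L = 7.5 in

Throat t_e = 0.707 × 0.375 = 0.2651 in.
φr_n = 0.75 × 0.6 × 100 × 0.2651 = 11.93 kip/in.
L_req = P_u / φr_n = 88.9 / 11.93 = 7.451 in total.
Round up → use L = 7.5 in.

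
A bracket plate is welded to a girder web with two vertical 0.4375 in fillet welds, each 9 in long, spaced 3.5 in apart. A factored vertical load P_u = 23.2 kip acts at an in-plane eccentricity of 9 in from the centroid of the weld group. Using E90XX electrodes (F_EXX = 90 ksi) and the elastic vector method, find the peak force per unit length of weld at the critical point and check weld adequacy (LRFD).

Total weld length L_w = 18 in. Treat welds as unit-width lines.
Polar moment about centroid: J = 2[d³/12 + d(b/2)²] = 2[9³/12 + 9×1.75²] = 176.6 in³.
Direct shear f_v = P/L_w = 23.2 / 18 = 1.289 kip/in (vertical).
Torsion M = P·e = 23.2 × 9 = 208.8 kip·in.
Critical point at (x, y) = (1.75, 4.5) from centroid. f_tx = M·y/J = 5.32 kip/in; f_ty = M·x/J = 2.069 kip/in.
Resultant f_max = √[f_tx² + (f_v + f_ty)²] = √[5.32² + (1.289 + 2.069)²] = 6.291 kip/in.
Capacity per unit length: φr_n = 0.75 × 0.6 × 90 × (0.707 × 0.4375) = 12.53 kip/in.
6.291 ≤ 12.53 → adequate.

f_max ≈ 6.29 kip/in; adequate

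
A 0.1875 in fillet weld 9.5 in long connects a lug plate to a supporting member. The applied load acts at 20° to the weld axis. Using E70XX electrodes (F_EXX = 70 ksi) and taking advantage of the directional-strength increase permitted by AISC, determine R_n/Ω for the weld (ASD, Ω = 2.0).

t_e = 0.707 × 0.1875 = 0.1326 in; A_we = 0.1326 × 9.5 = 1.259 in².
Directional factor: 1.0 + 0.5 sin^1.5(20°) = 1.1.
F_nw = 0.6 × 70 × 1.1 = 46.2 ksi.
R_n/Ω = (46.2 × 1.259) / 2.0 = 29.09 kips.

R_n/Ω ≈ 29.1 kips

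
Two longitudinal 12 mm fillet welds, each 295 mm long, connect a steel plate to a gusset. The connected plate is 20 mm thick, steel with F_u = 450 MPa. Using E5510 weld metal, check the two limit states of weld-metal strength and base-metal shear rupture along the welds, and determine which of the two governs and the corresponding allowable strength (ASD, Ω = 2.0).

E55XX → F_EXX = 550 MPa.
t_e = 0.707 × 12 = 8.484 mm; L = 590 mm.
Weld metal: R_n/Ω = (1/2.0) × 0.6 × 550 × 8.484 × 590 × 10⁻³ = 825.9 kN.
Base metal (shear rupture): R_n/Ω = (1/2.0) × 0.6 × 450 × 20 × 590 × 10⁻³ = 1593 kN.
Governing: weld metal.

R_n/Ω ≈ 826 kN (weld metal governs)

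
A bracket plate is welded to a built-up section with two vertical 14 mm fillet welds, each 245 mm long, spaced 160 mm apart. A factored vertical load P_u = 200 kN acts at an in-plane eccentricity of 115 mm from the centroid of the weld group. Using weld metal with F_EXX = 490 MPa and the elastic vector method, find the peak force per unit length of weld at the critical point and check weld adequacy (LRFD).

f_max ≈ 893 N/mm; adequate

Total weld length L_w = 490 mm. Treat welds as unit-width lines.
Polar moment about centroid: J = 2[d³/12 + d(b/2)²] = 2[245³/12 + 245×80²] = 5587000 mm³.
Direct shear f_v = P/L_w = 200×10³ / 490 = 408.2 N/mm (vertical).
Torsion M = P·e = 200×10³ × 115 = 23000000 N·mm.
Critical point at (x, y) = (80, 122.5) from centroid. f_tx = M·y/J = 504.3 N/mm; f_ty = M·x/J = 329.3 N/mm.
Resultant f_max = √[f_tx² + (f_v + f_ty)²] = √[504.3² + (408.2 + 329.3)²] = 893.4 N/mm.
Capacity per unit length: φr_n = 0.75 × 0.6 × 490 × (0.707 × 14) = 2183 N/mm.
893.4 ≤ 2183 → adequate.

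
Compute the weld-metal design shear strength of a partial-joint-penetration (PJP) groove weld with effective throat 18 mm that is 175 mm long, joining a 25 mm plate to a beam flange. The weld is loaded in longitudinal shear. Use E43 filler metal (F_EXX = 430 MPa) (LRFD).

Effective throat (given) t_e = 18 mm.
A_we = 18 × 175 = 3150 mm².
F_nw = 0.6 F_EXX = 258 MPa.
φR_n = 0.75 × 258 × 3150 × 10⁻³ = 609.5 kN.

φR_n ≈ 610 kN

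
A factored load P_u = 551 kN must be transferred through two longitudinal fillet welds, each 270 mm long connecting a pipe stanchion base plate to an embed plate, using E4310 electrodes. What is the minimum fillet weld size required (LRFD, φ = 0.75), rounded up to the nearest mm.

E43XX → F_EXX = 430 MPa.
Total weld length L = 540 mm.
Required throat t_e = P_u / (φ × 0.6 F_EXX × L) = 551 / (0.75 × 0.6 × 430 × 540 × 10⁻³) = 5.273 mm.
Required leg w = t_e / 0.707 = 7.459 mm → use 8 mm.

w = 8 mm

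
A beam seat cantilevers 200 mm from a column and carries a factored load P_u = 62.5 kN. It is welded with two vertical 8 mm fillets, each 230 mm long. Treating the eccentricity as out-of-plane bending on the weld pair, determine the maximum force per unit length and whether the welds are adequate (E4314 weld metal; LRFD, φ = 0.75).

f_max ≈ 722 N/mm; adequate

E43XX → F_EXX = 430 MPa.
L_w = 2 × 230 = 460 mm; section modulus (unit throat) S = 2 × L²/6 = 17630 mm².
Direct shear f_v = P/L_w = 62.5×10³/460 = 135.9 N/mm.
Moment M = P × e = 62.5×10³ × 200 = 12500000 N·mm; bending f_b = M/S = 708.9 N/mm.
f_max = √(f_v² + f_b²) = √(135.9² + 708.9²) = 721.8 N/mm.
φr_n = 0.75 × 0.6 × 430 × (0.707 × 8) = 1094 N/mm → adequate.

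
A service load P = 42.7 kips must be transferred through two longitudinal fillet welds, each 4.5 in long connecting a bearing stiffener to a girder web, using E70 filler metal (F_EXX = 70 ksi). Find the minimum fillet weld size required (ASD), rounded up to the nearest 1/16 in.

w = 3/8 in

Total weld length L = 9 in.
Required throat t_e = P × Ω / (0.6 F_EXX × L) = 42.7 × 2.0 / (0.6 × 70 × 9) = 0.2259 in.
Required leg w = t_e / 0.707 = 0.3196 in → use 3/8 in.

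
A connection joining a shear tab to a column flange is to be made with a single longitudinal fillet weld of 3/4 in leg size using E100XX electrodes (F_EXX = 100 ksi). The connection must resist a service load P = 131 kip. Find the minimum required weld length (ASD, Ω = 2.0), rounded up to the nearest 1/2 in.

L = 8.5 in

Throat t_e = 0.707 × 0.75 = 0.5302 in.
r_n/Ω = (0.6 × 100 × 0.5302) / 2.0 = 15.91 kip/in.
L_req = P / (r_n/Ω) = 131 / 15.91 = 8.235 in total.
Round up → use L = 8.5 in.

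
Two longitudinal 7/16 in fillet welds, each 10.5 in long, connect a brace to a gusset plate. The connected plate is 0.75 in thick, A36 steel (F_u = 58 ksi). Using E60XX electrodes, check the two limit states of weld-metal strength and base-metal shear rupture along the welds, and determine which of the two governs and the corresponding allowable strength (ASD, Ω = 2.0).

E60XX → F_EXX = 60 ksi.
t_e = 0.707 × 0.4375 = 0.3093 in; L = 21 in.
Weld metal: R_n/Ω = (1/2.0) × 0.6 × 60 × 0.3093 × 21 = 116.9 kips.
Base metal (shear rupture): R_n/Ω = (1/2.0) × 0.6 × 58 × 0.75 × 21 = 274 kips.
Governing: weld metal.

R_n/Ω ≈ 117 kips (weld metal governs)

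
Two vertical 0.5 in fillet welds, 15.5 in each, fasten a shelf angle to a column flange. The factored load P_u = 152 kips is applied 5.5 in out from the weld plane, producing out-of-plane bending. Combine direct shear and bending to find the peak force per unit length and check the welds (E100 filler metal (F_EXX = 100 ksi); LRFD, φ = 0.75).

f_max ≈ 11.5 kip/in; adequate

L_w = 2 × 15.5 = 31 in; section modulus (unit throat) S = 2 × L²/6 = 80.08 in².
Direct shear f_v = P/L_w = 152/31 = 4.903 kip/in.
Moment M = P × e = 152 × 5.5 = 836 kip·in; bending f_b = M/S = 10.44 kip/in.
f_max = √(f_v² + f_b²) = √(4.903² + 10.44²) = 11.53 kip/in.
φr_n = 0.75 × 0.6 × 100 × (0.707 × 0.5) = 15.91 kip/in → adequate.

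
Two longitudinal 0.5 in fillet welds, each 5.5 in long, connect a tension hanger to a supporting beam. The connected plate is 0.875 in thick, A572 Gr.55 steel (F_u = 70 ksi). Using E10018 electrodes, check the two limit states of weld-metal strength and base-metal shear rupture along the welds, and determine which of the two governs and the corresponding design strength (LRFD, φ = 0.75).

E100XX → F_EXX = 100 ksi.
t_e = 0.707 × 0.5 = 0.3535 in; L = 11 in.
Weld metal: φR_n = 0.75 × 0.6 × 100 × 0.3535 × 11 = 175 kip.
Base metal (shear rupture): φR_n = 0.75 × 0.6 × 70 × 0.875 × 11 = 303.2 kip.
Governing: weld metal.

φR_n ≈ 175 kip (weld metal governs)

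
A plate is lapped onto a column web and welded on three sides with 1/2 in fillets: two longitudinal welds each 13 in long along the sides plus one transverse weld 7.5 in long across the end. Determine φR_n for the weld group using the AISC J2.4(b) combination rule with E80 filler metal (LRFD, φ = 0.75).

E80XX → F_EXX = 80 ksi.
t_e = 0.707 × 0.5 = 0.3535 in.
R_nwl = 0.6 × 80 × 0.3535 × 26 = 441.2 kip (longitudinal, 2 welds).
R_nwt = 0.6 × 80 × 0.3535 × 7.5 = 127.3 kip (transverse, base value).
(i) R_nwl + R_nwt = 568.4 kip; (ii) 0.85 R_nwl + 1.5 R_nwt = 565.9 kip.
R_n = max = 568.4 kip [governs: (i)]; φR_n = 426.3 kip.

φR_n ≈ 426 kip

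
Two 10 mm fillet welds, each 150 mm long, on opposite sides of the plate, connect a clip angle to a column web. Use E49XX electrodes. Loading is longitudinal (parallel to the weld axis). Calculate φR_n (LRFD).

E49XX → F_EXX = 490 MPa.
Effective throat t_e = 0.707 × 10 = 7.07 mm.
Total length L = 300 mm; A_we = 7.07 × 300 = 2121 mm².
F_nw = 0.6 F_EXX = 0.6 × 490 = 294 MPa.
φR_n = 0.75 × 294 × 2121 × 10⁻³ = 467.7 kN.

φR_n ≈ 468 kN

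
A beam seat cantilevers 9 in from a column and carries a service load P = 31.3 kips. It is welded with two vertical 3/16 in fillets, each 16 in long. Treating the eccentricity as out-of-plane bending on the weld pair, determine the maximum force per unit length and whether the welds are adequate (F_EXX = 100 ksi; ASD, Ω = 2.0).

L_w = 2 × 16 = 32 in; section modulus (unit throat) S = 2 × L²/6 = 85.33 in².
Direct shear f_v = P/L_w = 31.3/32 = 0.9781 kip/in.
Moment M = P × e = 31.3 × 9 = 281.7 kip·in; bending f_b = M/S = 3.301 kip/in.
f_max = √(f_v² + f_b²) = √(0.9781² + 3.301²) = 3.443 kip/in.
r_n/Ω = (1/2.0) × 0.6 × 100 × (0.707 × 0.1875) = 3.977 kip/in → adequate.

f_max ≈ 3.44 kip/in; adequate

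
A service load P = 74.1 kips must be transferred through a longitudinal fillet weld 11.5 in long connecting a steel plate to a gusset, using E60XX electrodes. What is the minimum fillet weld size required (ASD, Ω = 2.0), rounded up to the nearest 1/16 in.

w = 9/16 in

E60XX → F_EXX = 60 ksi.
Total weld length L = 11.5 in.
Required throat t_e = P × Ω / (0.6 F_EXX × L) = 74.1 × 2.0 / (0.6 × 60 × 11.5) = 0.358 in.
Required leg w = t_e / 0.707 = 0.5063 in → use 9/16 in.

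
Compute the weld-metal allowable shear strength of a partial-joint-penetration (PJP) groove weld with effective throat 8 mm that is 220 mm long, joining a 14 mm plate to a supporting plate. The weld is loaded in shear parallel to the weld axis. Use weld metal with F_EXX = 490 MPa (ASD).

Effective throat (given) t_e = 8 mm.
A_we = 8 × 220 = 1760 mm².
F_nw = 0.6 F_EXX = 294 MPa.
R_n/Ω = (294 × 1760) / 2.0 × 10⁻³ = 258.7 kN.

R_n/Ω ≈ 259 kN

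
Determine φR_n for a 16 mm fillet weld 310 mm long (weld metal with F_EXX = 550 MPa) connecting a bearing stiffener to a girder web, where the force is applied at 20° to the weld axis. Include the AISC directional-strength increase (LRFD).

t_e = 0.707 × 16 = 11.31 mm; A_we = 11.31 × 310 = 3507 mm².
Directional factor: 1.0 + 0.5 sin^1.5(20°) = 1.1.
F_nw = 0.6 × 550 × 1.1 = 363 MPa.
φR_n = 0.75 × 363 × 3507 × 10⁻³ = 954.7 kN.

φR_n ≈ 955 kN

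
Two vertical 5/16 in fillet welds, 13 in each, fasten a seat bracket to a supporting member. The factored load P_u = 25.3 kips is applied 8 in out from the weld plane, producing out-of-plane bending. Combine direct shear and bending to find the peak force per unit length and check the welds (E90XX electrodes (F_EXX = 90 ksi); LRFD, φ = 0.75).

f_max ≈ 3.72 kip/in; adequate

L_w = 2 × 13 = 26 in; section modulus (unit throat) S = 2 × L²/6 = 56.33 in².
Direct shear f_v = P/L_w = 25.3/26 = 0.9731 kip/in.
Moment M = P × e = 25.3 × 8 = 202.4 kip·in; bending f_b = M/S = 3.593 kip/in.
f_max = √(f_v² + f_b²) = √(0.9731² + 3.593²) = 3.722 kip/in.
φr_n = 0.75 × 0.6 × 90 × (0.707 × 0.3125) = 8.948 kip/in → adequate.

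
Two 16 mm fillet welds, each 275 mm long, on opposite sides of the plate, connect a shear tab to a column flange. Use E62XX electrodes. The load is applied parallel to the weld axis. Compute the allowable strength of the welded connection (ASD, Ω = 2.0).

E62XX → F_EXX = 620 MPa.
Effective throat t_e = 0.707 × 16 = 11.31 mm.
Total length L = 550 mm; A_we = 11.31 × 550 = 6222 mm².
F_nw = 0.6 F_EXX = 0.6 × 620 = 372 MPa.
R_n = 372 × 6222 × 10⁻³ = 2314 kN; R_n/Ω = 2314/2.0 = 1157 kN.

R_n/Ω ≈ 1160 kN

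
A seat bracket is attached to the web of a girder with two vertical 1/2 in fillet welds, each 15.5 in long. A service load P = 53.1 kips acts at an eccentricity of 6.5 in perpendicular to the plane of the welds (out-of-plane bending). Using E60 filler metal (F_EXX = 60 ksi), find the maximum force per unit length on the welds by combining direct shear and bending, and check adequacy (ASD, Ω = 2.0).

f_max ≈ 4.64 kip/in; adequate

L_w = 2 × 15.5 = 31 in; section modulus (unit throat) S = 2 × L²/6 = 80.08 in².
Direct shear f_v = P/L_w = 53.1/31 = 1.713 kip/in.
Moment M = P × e = 53.1 × 6.5 = 345.15 kip·in; bending f_b = M/S = 4.31 kip/in.
f_max = √(f_v² + f_b²) = √(1.713² + 4.31²) = 4.638 kip/in.
r_n/Ω = (1/2.0) × 0.6 × 60 × (0.707 × 0.5) = 6.363 kip/in → adequate.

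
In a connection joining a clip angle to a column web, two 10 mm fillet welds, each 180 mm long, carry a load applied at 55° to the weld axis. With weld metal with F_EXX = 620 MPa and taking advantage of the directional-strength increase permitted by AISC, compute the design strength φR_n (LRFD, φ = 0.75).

t_e = 0.707 × 10 = 7.07 mm; A_we = 7.07 × 360 = 2545 mm².
Directional factor: 1.0 + 0.5 sin^1.5(55°) = 1.371.
F_nw = 0.6 × 620 × 1.371 = 509.9 MPa.
φR_n = 0.75 × 509.9 × 2545 × 10⁻³ = 973.3 kN.

φR_n ≈ 973 kN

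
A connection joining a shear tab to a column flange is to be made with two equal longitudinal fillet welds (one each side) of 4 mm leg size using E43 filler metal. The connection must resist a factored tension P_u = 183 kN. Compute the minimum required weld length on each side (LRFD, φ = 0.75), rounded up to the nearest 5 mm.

L = 170 mm on each side

E43XX → F_EXX = 430 MPa.
Throat t_e = 0.707 × 4 = 2.828 mm.
φr_n = 0.75 × 0.6 × 430 × 2.828 × 10⁻³ = 0.5472 kN/mm.
L_req = P_u / φr_n = 183 / 0.5472 = 334.4 mm total.
Per side: 334.4 / 2 = 167.2 mm.
Round up → use L = 170 mm on each side.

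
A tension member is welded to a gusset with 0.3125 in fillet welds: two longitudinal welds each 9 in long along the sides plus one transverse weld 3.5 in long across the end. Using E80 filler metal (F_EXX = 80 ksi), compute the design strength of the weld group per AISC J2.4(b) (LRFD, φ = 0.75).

t_e = 0.707 × 0.3125 = 0.2209 in.
R_nwl = 0.6 × 80 × 0.2209 × 18 = 190.9 kips (longitudinal, 2 welds).
R_nwt = 0.6 × 80 × 0.2209 × 3.5 = 37.12 kips (transverse, base value).
(i) R_nwl + R_nwt = 228 kips; (ii) 0.85 R_nwl + 1.5 R_nwt = 217.9 kips.
R_n = max = 228 kips [governs: (i)]; φR_n = 171 kips.

φR_n ≈ 171 kips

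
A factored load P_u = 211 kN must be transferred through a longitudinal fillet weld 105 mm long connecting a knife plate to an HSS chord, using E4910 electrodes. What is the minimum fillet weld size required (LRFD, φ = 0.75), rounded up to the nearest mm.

E49XX → F_EXX = 490 MPa.
Total weld length L = 105 mm.
Required throat t_e = P_u / (φ × 0.6 F_EXX × L) = 211 / (0.75 × 0.6 × 490 × 105 × 10⁻³) = 9.113 mm.
Required leg w = t_e / 0.707 = 12.89 mm → use 13 mm.

w = 13 mm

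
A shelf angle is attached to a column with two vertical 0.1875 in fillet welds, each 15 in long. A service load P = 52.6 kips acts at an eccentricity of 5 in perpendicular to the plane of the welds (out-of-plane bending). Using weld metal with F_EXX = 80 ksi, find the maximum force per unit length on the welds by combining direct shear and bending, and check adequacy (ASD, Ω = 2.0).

L_w = 2 × 15 = 30 in; section modulus (unit throat) S = 2 × L²/6 = 75 in².
Direct shear f_v = P/L_w = 52.6/30 = 1.753 kip/in.
Moment M = P × e = 52.6 × 5 = 263 kip·in; bending f_b = M/S = 3.507 kip/in.
f_max = √(f_v² + f_b²) = √(1.753² + 3.507²) = 3.921 kip/in.
r_n/Ω = (1/2.0) × 0.6 × 80 × (0.707 × 0.1875) = 3.181 kip/in → NOT adequate.

f_max ≈ 3.92 kip/in; NOT adequate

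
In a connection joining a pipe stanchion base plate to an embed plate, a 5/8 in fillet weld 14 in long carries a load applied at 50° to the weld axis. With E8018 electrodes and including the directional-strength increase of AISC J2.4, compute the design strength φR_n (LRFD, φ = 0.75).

E80XX → F_EXX = 80 ksi.
t_e = 0.707 × 0.625 = 0.4419 in; A_we = 0.4419 × 14 = 6.186 in².
Directional factor: 1.0 + 0.5 sin^1.5(50°) = 1.335.
F_nw = 0.6 × 80 × 1.335 = 64.09 ksi.
φR_n = 0.75 × 64.09 × 6.186 = 297.4 kip.

φR_n ≈ 297 kip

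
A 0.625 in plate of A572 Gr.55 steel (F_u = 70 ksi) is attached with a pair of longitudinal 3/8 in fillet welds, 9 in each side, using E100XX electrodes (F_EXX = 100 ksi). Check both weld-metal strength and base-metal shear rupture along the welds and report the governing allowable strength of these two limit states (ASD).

t_e = 0.707 × 0.375 = 0.2651 in; L = 18 in.
Weld metal: R_n/Ω = (1/2.0) × 0.6 × 100 × 0.2651 × 18 = 143.2 kip.
Base metal (shear rupture): R_n/Ω = (1/2.0) × 0.6 × 70 × 0.625 × 18 = 236.2 kip.
Governing: weld metal.

R_n/Ω ≈ 143 kip (weld metal governs)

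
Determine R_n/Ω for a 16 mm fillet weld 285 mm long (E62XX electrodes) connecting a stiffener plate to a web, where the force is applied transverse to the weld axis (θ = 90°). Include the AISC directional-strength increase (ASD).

E62XX → F_EXX = 620 MPa.
t_e = 0.707 × 16 = 11.31 mm; A_we = 11.31 × 285 = 3224 mm².
Directional factor: 1.0 + 0.5 sin^1.5(90°) = 1.5.
F_nw = 0.6 × 620 × 1.5 = 558 MPa.
R_n/Ω = (558 × 3224) / 2.0 × 10⁻³ = 899.5 kN.

R_n/Ω ≈ 899 kN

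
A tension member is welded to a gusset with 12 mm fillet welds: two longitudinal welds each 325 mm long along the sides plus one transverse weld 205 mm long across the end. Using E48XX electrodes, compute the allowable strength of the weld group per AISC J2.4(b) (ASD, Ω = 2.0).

R_n/Ω ≈ 1050 kN

E48XX → F_EXX = 480 MPa.
t_e = 0.707 × 12 = 8.484 mm.
R_nwl = 0.6 × 480 × 8.484 × 650 × 10⁻³ = 1588 kN (longitudinal, 2 welds).
R_nwt = 0.6 × 480 × 8.484 × 205 × 10⁻³ = 500.9 kN (transverse, base value).
(i) R_nwl + R_nwt = 2089 kN; (ii) 0.85 R_nwl + 1.5 R_nwt = 2101 kN.
R_n = max = 2101 kN [governs: (ii)]; R_n/Ω = 1051 kN.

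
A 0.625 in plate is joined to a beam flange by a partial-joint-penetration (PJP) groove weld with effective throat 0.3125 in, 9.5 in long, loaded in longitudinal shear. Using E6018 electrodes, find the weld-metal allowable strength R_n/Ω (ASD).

E60XX → F_EXX = 60 ksi.
Effective throat (given) t_e = 0.3125 in.
A_we = 0.3125 × 9.5 = 2.969 in².
F_nw = 0.6 F_EXX = 36 ksi.
R_n/Ω = (36 × 2.969) / 2.0 = 53.44 kip.

R_n/Ω ≈ 53.4 kip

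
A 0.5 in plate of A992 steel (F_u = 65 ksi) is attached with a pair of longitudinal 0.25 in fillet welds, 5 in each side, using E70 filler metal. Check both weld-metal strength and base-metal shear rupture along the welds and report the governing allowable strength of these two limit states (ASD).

E70XX → F_EXX = 70 ksi.
t_e = 0.707 × 0.25 = 0.1767 in; L = 10 in.
Weld metal: R_n/Ω = (1/2.0) × 0.6 × 70 × 0.1767 × 10 = 37.12 kip.
Base metal (shear rupture): R_n/Ω = (1/2.0) × 0.6 × 65 × 0.5 × 10 = 97.5 kip.
Governing: weld metal.

R_n/Ω ≈ 37.1 kip (weld metal governs)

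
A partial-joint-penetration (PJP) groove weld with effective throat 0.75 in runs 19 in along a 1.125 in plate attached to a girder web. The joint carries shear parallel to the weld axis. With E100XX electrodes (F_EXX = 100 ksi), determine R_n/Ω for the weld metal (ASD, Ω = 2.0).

R_n/Ω ≈ 428 kips

Effective throat (given) t_e = 0.75 in.
A_we = 0.75 × 19 = 14.25 in².
F_nw = 0.6 F_EXX = 60 ksi.
R_n/Ω = (60 × 14.25) / 2.0 = 427.5 kips.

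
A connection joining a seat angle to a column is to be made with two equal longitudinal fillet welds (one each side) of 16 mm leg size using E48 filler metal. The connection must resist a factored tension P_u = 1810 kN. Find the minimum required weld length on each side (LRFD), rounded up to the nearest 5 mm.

L = 375 mm on each side

E48XX → F_EXX = 480 MPa.
Throat t_e = 0.707 × 16 = 11.31 mm.
φr_n = 0.75 × 0.6 × 480 × 11.31 × 10⁻³ = 2.443 kN/mm.
L_req = P_u / φr_n = 1810 / 2.443 = 740.8 mm total.
Per side: 740.8 / 2 = 370.4 mm.
Round up → use L = 375 mm on each side.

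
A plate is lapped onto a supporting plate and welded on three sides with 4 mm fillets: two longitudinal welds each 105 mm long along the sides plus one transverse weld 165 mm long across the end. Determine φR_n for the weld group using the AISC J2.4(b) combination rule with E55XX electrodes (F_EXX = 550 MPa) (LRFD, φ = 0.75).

t_e = 0.707 × 4 = 2.828 mm.
R_nwl = 0.6 × 550 × 2.828 × 210 × 10⁻³ = 196 kN (longitudinal, 2 welds).
R_nwt = 0.6 × 550 × 2.828 × 165 × 10⁻³ = 154 kN (transverse, base value).
(i) R_nwl + R_nwt = 350 kN; (ii) 0.85 R_nwl + 1.5 R_nwt = 397.6 kN.
R_n = max = 397.6 kN [governs: (ii)]; φR_n = 298.2 kN.

φR_n ≈ 298 kN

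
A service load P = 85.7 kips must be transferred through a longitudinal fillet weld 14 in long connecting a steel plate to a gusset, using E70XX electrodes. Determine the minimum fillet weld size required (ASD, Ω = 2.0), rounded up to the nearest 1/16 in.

w = 7/16 in

E70XX → F_EXX = 70 ksi.
Total weld length L = 14 in.
Required throat t_e = P × Ω / (0.6 F_EXX × L) = 85.7 × 2.0 / (0.6 × 70 × 14) = 0.2915 in.
Required leg w = t_e / 0.707 = 0.4123 in → use 7/16 in.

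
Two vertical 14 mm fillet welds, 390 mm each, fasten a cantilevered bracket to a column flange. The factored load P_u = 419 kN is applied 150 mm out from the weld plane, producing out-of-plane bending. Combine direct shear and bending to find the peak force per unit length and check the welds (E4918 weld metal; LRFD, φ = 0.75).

f_max ≈ 1350 N/mm; adequate

E49XX → F_EXX = 490 MPa.
L_w = 2 × 390 = 780 mm; section modulus (unit throat) S = 2 × L²/6 = 50700 mm².
Direct shear f_v = P/L_w = 419×10³/780 = 537.2 N/mm.
Moment M = P × e = 419×10³ × 150 = 62850000 N·mm; bending f_b = M/S = 1240 N/mm.
f_max = √(f_v² + f_b²) = √(537.2² + 1240²) = 1351 N/mm.
φr_n = 0.75 × 0.6 × 490 × (0.707 × 14) = 2183 N/mm → adequate.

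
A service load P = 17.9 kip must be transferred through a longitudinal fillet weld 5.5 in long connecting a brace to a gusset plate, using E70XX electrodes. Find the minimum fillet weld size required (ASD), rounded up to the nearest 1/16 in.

w = 1/4 in

E70XX → F_EXX = 70 ksi.
Total weld length L = 5.5 in.
Required throat t_e = P × Ω / (0.6 F_EXX × L) = 17.9 × 2.0 / (0.6 × 70 × 5.5) = 0.155 in.
Required leg w = t_e / 0.707 = 0.2192 in → use 1/4 in.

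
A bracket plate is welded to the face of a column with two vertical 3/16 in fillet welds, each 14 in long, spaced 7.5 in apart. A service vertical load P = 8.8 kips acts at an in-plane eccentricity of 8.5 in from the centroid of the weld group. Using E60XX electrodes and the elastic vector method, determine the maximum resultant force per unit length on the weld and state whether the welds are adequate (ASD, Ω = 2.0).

E60XX → F_EXX = 60 ksi.
Total weld length L_w = 28 in. Treat welds as unit-width lines.
Polar moment about centroid: J = 2[d³/12 + d(b/2)²] = 2[14³/12 + 14×3.75²] = 851.1 in³.
Direct shear f_v = P/L_w = 8.8 / 28 = 0.3143 kip/in (vertical).
Torsion M = P·e = 8.8 × 8.5 = 74.8 kip·in.
Critical point at (x, y) = (3.75, 7) from centroid. f_tx = M·y/J = 0.6152 kip/in; f_ty = M·x/J = 0.3296 kip/in.
Resultant f_max = √[f_tx² + (f_v + f_ty)²] = √[0.6152² + (0.3143 + 0.3296)²] = 0.8905 kip/in.
Capacity per unit length: r_n/Ω = (1/2.0) × 0.6 × 60 × (0.707 × 0.1875) = 2.386 kip/in.
0.8905 ≤ 2.386 → adequate.

f_max ≈ 0.891 kip/in; adequate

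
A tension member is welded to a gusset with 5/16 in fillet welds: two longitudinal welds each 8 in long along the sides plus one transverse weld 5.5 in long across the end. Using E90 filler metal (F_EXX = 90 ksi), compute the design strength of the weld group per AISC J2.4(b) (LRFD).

φR_n ≈ 196 kips

t_e = 0.707 × 0.3125 = 0.2209 in.
R_nwl = 0.6 × 90 × 0.2209 × 16 = 190.9 kips (longitudinal, 2 welds).
R_nwt = 0.6 × 90 × 0.2209 × 5.5 = 65.62 kips (transverse, base value).
(i) R_nwl + R_nwt = 256.5 kips; (ii) 0.85 R_nwl + 1.5 R_nwt = 260.7 kips.
R_n = max = 260.7 kips [governs: (ii)]; φR_n = 195.5 kips.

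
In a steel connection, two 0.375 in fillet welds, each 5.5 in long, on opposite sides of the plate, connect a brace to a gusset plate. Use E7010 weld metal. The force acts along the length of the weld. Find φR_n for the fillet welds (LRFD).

φR_n ≈ 91.9 kips

E70XX → F_EXX = 70 ksi.
Effective throat t_e = 0.707 × 0.375 = 0.2651 in.
Total length L = 11 in; A_we = 0.2651 × 11 = 2.916 in².
F_nw = 0.6 F_EXX = 0.6 × 70 = 42 ksi.
φR_n = 0.75 × 42 × 2.916 = 91.87 kips.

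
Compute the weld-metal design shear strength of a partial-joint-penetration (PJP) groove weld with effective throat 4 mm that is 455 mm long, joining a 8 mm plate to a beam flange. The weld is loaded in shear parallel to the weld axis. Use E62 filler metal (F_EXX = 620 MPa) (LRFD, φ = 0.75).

φR_n ≈ 508 kN

Effective throat (given) t_e = 4 mm.
A_we = 4 × 455 = 1820 mm².
F_nw = 0.6 F_EXX = 372 MPa.
φR_n = 0.75 × 372 × 1820 × 10⁻³ = 507.8 kN.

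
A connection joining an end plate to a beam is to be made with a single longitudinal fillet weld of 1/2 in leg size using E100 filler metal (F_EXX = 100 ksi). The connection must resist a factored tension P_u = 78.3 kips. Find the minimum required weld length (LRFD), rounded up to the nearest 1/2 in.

Throat t_e = 0.707 × 0.5 = 0.3535 in.
φr_n = 0.75 × 0.6 × 100 × 0.3535 = 15.91 kips/in.
L_req = P_u / φr_n = 78.3 / 15.91 = 4.922 in total.
Round up → use L = 5 in.

L = 5 in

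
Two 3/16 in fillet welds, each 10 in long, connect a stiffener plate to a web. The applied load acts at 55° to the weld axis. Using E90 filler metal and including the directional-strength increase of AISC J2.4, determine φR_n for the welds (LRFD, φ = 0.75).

φR_n ≈ 147 kips

E90XX → F_EXX = 90 ksi.
t_e = 0.707 × 0.1875 = 0.1326 in; A_we = 0.1326 × 20 = 2.651 in².
Directional factor: 1.0 + 0.5 sin^1.5(55°) = 1.371.
F_nw = 0.6 × 90 × 1.371 = 74.02 ksi.
φR_n = 0.75 × 74.02 × 2.651 = 147.2 kips.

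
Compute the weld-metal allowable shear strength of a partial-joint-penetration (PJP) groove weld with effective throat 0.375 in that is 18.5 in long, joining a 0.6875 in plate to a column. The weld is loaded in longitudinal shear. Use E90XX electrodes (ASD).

R_n/Ω ≈ 187 kip

E90XX → F_EXX = 90 ksi.
Effective throat (given) t_e = 0.375 in.
A_we = 0.375 × 18.5 = 6.938 in².
F_nw = 0.6 F_EXX = 54 ksi.
R_n/Ω = (54 × 6.938) / 2.0 = 187.3 kip.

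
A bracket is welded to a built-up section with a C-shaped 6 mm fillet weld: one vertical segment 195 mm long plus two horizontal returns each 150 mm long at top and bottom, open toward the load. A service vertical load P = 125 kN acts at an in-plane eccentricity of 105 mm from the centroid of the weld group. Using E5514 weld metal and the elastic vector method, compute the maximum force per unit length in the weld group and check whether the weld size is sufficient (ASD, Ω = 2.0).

f_max ≈ 609 N/mm; adequate

E55XX → F_EXX = 550 MPa.
Total weld length L_w = 495 mm. Treat welds as unit-width lines.
Centroid: x̄ = 2×150×75 / 495 = 45.45 mm from the vertical weld.
Polar moment about centroid: J = I_x + I_y = [195³/12 + 2×150×97.5²] + [195×45.45² + 2(150³/12 + 150×29.55²)] = 4697000 mm³.
Direct shear f_v = P/L_w = 125×10³ / 495 = 252.5 N/mm (vertical).
Torsion M = P·e = 125×10³ × 105 = 13125000 N·mm.
Critical point at (x, y) = (104.5, 97.5) from centroid. f_tx = M·y/J = 272.4 N/mm; f_ty = M·x/J = 292.1 N/mm.
Resultant f_max = √[f_tx² + (f_v + f_ty)²] = √[272.4² + (252.5 + 292.1)²] = 609 N/mm.
Capacity per unit length: r_n/Ω = (1/2.0) × 0.6 × 550 × (0.707 × 6) = 699.9 N/mm.
609 ≤ 699.9 → adequate.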